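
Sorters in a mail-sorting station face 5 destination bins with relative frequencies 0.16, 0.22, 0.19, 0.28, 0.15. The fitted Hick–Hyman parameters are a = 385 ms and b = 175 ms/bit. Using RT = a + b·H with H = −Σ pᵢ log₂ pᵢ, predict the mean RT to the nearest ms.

H = 0.16·log₂(1/0.16) + 0.22·log₂(1/0.22) + 0.19·log₂(1/0.19) + 0.28·log₂(1/0.28) + 0.15·log₂(1/0.15) = 2.2836 bits.
RT = 385 + 175 × 2.2836 = 784.63 ms.

785 ms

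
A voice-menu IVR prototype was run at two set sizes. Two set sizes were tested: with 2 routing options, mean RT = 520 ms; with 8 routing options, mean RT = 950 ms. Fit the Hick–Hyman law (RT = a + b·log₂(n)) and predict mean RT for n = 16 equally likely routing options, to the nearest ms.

Solve the two-equation system in a and b:
  b = (950 − 520) / (log₂ 8 − log₂ 2) = 430 / (3 − 1) = 215 ms/bit
  a = 520 − 215 × 1 = 305 ms
Then RT(16) = 305 + 215 × log₂ 16 = 305 + 215 × 4 ≈ 1165.000 ms.

1165 ms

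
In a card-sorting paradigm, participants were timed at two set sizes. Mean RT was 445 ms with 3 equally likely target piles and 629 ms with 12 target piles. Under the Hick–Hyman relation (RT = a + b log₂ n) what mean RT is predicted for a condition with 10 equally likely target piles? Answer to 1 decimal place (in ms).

604.8 ms

RT is linear in log₂ n, so two points fix the line:
  b = (629 − 445) / (log₂ 12 − log₂ 3) = 184 / (3.5850 − 1.5850) = 92.000 ms/bit
  a = 445 − 92.000 × 1.5850 = 299.183 ms
Then RT(10) = 299.183 + 92.000 × log₂ 10 = 299.183 + 92.000 × 3.3219 ≈ 604.801 ms.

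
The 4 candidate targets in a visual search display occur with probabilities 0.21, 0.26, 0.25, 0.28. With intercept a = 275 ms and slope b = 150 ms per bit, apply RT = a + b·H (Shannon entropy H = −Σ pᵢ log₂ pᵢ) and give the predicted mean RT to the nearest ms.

H = 0.21·log₂(1/0.21) + 0.26·log₂(1/0.26) + 0.25·log₂(1/0.25) + 0.28·log₂(1/0.28) = 1.9923 bits.
RT = 275 + 150 × 1.9923 = 573.85 ms.

574 ms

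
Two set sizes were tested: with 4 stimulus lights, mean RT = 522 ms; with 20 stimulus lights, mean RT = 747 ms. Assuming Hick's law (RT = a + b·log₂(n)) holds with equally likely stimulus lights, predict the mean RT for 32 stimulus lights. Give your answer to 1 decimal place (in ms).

812.7 ms

Fit slope and intercept:
  b = (747 − 522) / (log₂ 20 − log₂ 4) = 225 / (4.3219 − 2) = 96.902 ms/bit
  a = 522 − 96.902 × 2 = 328.196 ms
Then RT(32) = 328.196 + 96.902 × log₂ 32 = 328.196 + 96.902 × 5 ≈ 812.707 ms.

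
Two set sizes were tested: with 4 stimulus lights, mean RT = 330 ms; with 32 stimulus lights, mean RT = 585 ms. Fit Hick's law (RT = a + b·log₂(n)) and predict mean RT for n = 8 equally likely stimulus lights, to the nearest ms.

415 ms

Fit slope and intercept:
  b = (585 − 330) / (log₂ 32 − log₂ 4) = 255 / (5 − 2) = 85 ms/bit
  a = 330 − 85 × 2 = 160 ms
Then RT(8) = 160 + 85 × log₂ 8 = 160 + 85 × 3 ≈ 415.000 ms.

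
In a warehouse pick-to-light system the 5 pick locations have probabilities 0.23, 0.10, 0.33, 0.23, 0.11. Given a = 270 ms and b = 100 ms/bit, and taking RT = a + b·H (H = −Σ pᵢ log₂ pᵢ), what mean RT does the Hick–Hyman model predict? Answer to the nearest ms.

489 ms

Entropy contributions −pᵢ log₂ pᵢ: 0.4877, 0.3322, 0.5278, 0.4877, 0.3503; sum H = 2.1856 bits.
RT = a + bH = 270 + 100·2.1856 = 488.56 ms.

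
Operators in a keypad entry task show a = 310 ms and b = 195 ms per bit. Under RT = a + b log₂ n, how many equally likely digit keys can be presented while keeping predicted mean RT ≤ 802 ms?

195·log₂ n ≤ 802 − 310 = 492, giving log₂ n ≤ 2.5231 and n ≤ 5.748. The largest whole number is 5.

5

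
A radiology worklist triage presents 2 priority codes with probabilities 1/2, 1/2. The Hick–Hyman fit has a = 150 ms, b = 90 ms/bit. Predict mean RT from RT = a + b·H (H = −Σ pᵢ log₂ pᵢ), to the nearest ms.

H = −Σ pᵢ log₂ pᵢ = 0.5·1 + 0.5·1 = 1.000 bits.
RT = 150 + 90 × 1.000 = 240.00 ms.

240 ms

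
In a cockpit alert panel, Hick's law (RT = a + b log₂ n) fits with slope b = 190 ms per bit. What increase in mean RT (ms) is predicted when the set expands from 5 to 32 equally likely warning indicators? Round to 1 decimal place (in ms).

The intercept a cancels: ΔRT = b·(log₂ n₂ − log₂ n₁) = b·log₂(n₂/n₁).
log₂(32) − log₂(5) = 5 − 2.3219 = 2.6781.
ΔRT = 190 × 2.6781 = 508.834 ms.

508.8 ms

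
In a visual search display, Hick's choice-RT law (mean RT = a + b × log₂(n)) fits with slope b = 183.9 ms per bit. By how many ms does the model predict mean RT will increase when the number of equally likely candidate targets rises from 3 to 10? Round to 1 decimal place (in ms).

319.4 ms

ΔRT = (a + b log₂ n₂) − (a + b log₂ n₁) = b·(log₂ n₂ − log₂ n₁).
log₂(10) − log₂(3) = 3.3219 − 1.5850 = 1.7370.
ΔRT = 183.9 × 1.7370 = 319.428 ms.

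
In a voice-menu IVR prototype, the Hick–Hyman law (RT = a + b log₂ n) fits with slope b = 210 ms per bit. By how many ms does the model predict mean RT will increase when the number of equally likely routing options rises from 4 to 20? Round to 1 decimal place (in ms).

The intercept a cancels: ΔRT = b·(log₂ n₂ − log₂ n₁) = b·log₂(n₂/n₁).
log₂(20) − log₂(4) = 4.3219 − 2 = 2.3219.
ΔRT = 210 × 2.3219 = 487.605 ms.

487.6 ms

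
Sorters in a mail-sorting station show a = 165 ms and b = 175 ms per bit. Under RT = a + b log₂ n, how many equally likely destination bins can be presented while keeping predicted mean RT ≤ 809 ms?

12

Set 165 + 175·log₂ n ≤ 809 → log₂ n ≤ (809 − 165)/175 = 3.6800.
So n ≤ 2^3.6800 = 12.817; the largest integer n is 12.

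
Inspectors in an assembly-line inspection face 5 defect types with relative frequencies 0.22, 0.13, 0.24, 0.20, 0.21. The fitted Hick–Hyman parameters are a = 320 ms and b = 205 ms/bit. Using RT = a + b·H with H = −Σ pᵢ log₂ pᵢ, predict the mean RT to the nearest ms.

Entropy contributions −pᵢ log₂ pᵢ: 0.4806, 0.3826, 0.4941, 0.4644, 0.4728; sum H = 2.2946 bits.
RT = a + bH = 320 + 205·2.2946 = 790.38 ms.

790 ms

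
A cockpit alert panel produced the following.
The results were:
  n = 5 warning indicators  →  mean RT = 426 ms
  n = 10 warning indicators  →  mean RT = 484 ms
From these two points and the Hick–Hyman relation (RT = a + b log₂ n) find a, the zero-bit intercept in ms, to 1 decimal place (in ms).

291.3 ms

Slope: b = (484 − 426) / (log₂ 10 − log₂ 5) = 58/1.0000 = 58.000 ms/bit.
Intercept: a = 426 − 58.000·log₂(5) = 291.328 ms.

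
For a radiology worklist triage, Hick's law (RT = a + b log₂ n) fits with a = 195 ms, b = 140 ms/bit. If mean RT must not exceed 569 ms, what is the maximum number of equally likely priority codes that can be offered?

6

140·log₂ n ≤ 569 − 195 = 374, giving log₂ n ≤ 2.6714 and n ≤ 6.371. The largest whole number is 6.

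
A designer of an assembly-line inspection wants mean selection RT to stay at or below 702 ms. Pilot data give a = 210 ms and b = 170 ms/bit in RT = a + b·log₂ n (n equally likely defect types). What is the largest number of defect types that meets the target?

7

Information budget: (702 − 210)/170 = 2.8941 bits, so n ≤ 2^2.8941 = 7.434 → at most 7.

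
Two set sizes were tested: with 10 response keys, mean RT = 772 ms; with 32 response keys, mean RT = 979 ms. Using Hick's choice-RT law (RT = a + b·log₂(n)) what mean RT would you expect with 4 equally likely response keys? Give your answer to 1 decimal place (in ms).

With log₂ n on the abscissa the relation is linear; from the two conditions:
  b = (979 − 772) / (log₂ 32 − log₂ 10) = 207 / (5 − 3.3219) = 123.356 ms/bit
  a = 772 − 123.356 × 3.3219 = 362.221 ms
Then RT(4) = 362.221 + 123.356 × log₂ 4 = 362.221 + 123.356 × 2 ≈ 608.932 ms.

608.9 ms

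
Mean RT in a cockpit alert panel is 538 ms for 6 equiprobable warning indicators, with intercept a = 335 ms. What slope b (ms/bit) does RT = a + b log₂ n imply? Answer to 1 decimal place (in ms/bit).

6 alternatives carry log₂ 6 = 2.5850 bits; the choice cost is 538 − 335 = 203 ms, so b = 203/2.5850 = 78.531 ms/bit.

78.5 ms/bit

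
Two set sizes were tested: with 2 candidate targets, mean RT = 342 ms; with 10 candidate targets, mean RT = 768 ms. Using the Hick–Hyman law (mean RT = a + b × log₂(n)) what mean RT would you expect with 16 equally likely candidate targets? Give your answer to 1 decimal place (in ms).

RT is linear in log₂ n, so two points fix the line:
  b = (768 − 342) / (log₂ 10 − log₂ 2) = 426 / (3.3219 − 1) = 183.468 ms/bit
  a = 342 − 183.468 × 1 = 158.532 ms
Then RT(16) = 158.532 + 183.468 × log₂ 16 = 158.532 + 183.468 × 4 ≈ 892.405 ms.

892.4 ms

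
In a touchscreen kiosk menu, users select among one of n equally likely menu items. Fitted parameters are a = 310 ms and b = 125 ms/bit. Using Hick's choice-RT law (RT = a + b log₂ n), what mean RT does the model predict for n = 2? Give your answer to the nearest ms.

435 ms

log₂(2) = 1 bits, so RT = 310 + 125 × 1 ≈ 435.000 ms.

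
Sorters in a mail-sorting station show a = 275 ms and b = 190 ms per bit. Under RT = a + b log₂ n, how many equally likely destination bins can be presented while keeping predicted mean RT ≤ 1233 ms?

32

Set 275 + 190·log₂ n ≤ 1233 → log₂ n ≤ (1233 − 275)/190 = 5.0421.
So n ≤ 2^5.0421 = 32.948; the largest integer n is 32.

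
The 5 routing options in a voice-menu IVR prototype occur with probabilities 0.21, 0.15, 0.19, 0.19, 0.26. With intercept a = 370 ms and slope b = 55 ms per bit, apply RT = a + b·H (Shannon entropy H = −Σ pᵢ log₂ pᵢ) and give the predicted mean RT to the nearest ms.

496 ms

Entropy contributions −pᵢ log₂ pᵢ: 0.4728, 0.4105, 0.4552, 0.4552, 0.5053; sum H = 2.2991 bits.
RT = a + bH = 370 + 55·2.2991 = 496.45 ms.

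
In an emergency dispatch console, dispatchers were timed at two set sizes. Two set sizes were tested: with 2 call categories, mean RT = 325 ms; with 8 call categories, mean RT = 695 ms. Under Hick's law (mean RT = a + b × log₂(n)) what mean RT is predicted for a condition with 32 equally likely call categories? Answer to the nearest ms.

1065 ms

RT is linear in log₂ n, so two points fix the line:
  b = (695 − 325) / (log₂ 8 − log₂ 2) = 370 / (3 − 1) = 185 ms/bit
  a = 325 − 185 × 1 = 140 ms
Then RT(32) = 140 + 185 × log₂ 32 = 140 + 185 × 5 ≈ 1065.000 ms.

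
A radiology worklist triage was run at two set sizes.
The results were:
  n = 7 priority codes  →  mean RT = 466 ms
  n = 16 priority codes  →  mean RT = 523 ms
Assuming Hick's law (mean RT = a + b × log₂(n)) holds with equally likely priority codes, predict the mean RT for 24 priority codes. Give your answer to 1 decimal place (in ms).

551.0 ms

Fit slope and intercept:
  b = (523 − 466) / (log₂ 16 − log₂ 7) = 57 / (4 − 2.8074) = 47.793 ms/bit
  a = 466 − 47.793 × 2.8074 = 331.828 ms
Then RT(24) = 331.828 + 47.793 × log₂ 24 = 331.828 + 47.793 × 4.5850 ≈ 550.957 ms.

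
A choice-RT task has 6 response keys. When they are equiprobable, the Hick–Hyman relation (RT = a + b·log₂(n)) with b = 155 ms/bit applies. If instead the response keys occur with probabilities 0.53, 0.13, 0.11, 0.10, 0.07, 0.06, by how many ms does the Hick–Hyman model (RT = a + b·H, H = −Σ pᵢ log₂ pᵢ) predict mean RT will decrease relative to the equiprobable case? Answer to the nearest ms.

81 ms

Equiprobable entropy H₀ = log₂ 6 = 2.5850 bits.
Skewed entropy H = −Σ pᵢ log₂ pᵢ = 2.0627 bits.
ΔRT = b·(H₀ − H) = 155 × 0.5223 = 80.96 ms.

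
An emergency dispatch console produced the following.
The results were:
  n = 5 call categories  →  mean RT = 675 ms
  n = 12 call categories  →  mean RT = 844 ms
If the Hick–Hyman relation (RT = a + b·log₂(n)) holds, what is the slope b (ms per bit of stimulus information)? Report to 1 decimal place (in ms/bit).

133.8 ms/bit

b = (RT₂ − RT₁)/(log₂ n₂ − log₂ n₁) = (844 − 675)/(3.5850 − 2.3219) = 133.805 ms/bit.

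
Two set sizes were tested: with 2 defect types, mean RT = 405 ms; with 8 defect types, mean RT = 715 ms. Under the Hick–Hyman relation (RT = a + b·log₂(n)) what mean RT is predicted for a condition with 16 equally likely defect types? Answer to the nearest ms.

870 ms

Fit slope and intercept:
  b = (715 − 405) / (log₂ 8 − log₂ 2) = 310 / (3 − 1) = 155 ms/bit
  a = 405 − 155 × 1 = 250 ms
Then RT(16) = 250 + 155 × log₂ 16 = 250 + 155 × 4 ≈ 870.000 ms.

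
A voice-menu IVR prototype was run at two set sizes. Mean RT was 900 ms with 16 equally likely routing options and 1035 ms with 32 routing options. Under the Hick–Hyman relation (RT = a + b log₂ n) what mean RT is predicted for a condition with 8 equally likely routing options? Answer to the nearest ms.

Solve the two-equation system in a and b:
  b = (1035 − 900) / (log₂ 32 − log₂ 16) = 135 / (5 − 4) = 135 ms/bit
  a = 900 − 135 × 4 = 360 ms
Then RT(8) = 360 + 135 × log₂ 8 = 360 + 135 × 3 ≈ 765.000 ms.

765 ms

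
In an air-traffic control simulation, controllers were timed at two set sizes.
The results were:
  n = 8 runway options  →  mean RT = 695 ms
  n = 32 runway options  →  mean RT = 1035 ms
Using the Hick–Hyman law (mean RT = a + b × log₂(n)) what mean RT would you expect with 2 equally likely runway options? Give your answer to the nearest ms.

355 ms

Solve the two-equation system in a and b:
  b = (1035 − 695) / (log₂ 32 − log₂ 8) = 340 / (5 − 3) = 170 ms/bit
  a = 695 − 170 × 3 = 185 ms
Then RT(2) = 185 + 170 × log₂ 2 = 185 + 170 × 1 ≈ 355.000 ms.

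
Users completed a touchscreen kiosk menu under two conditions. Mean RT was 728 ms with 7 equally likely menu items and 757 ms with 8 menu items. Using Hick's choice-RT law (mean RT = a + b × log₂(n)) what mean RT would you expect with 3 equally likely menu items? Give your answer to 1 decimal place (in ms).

544.0 ms

With log₂ n on the abscissa the relation is linear; from the two conditions:
  b = (757 − 728) / (log₂ 8 − log₂ 7) = 29 / (3 − 2.8074) = 150.536 ms/bit
  a = 728 − 150.536 × 2.8074 = 305.392 ms
Then RT(3) = 305.392 + 150.536 × log₂ 3 = 305.392 + 150.536 × 1.5850 ≈ 543.986 ms.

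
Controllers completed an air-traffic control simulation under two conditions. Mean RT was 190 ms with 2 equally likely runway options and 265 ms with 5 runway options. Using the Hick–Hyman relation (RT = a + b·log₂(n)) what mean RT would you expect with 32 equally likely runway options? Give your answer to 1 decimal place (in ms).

Solve the two-equation system in a and b:
  b = (265 − 190) / (log₂ 5 − log₂ 2) = 75 / (2.3219 − 1) = 56.735 ms/bit
  a = 190 − 56.735 × 1 = 133.265 ms
Then RT(32) = 133.265 + 56.735 × log₂ 32 = 133.265 + 56.735 × 5 ≈ 416.941 ms.

416.9 ms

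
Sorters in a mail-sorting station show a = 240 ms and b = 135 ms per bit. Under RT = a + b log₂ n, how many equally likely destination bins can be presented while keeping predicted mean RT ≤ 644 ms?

Information budget: (644 − 240)/135 = 2.9926 bits, so n ≤ 2^2.9926 = 7.959 → at most 7.

7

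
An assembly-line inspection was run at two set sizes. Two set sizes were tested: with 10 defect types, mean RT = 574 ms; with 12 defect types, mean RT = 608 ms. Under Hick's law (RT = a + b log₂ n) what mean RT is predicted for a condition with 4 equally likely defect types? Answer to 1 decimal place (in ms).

Fit slope and intercept:
  b = (608 − 574) / (log₂ 12 − log₂ 10) = 34 / (3.5850 − 3.3219) = 129.261 ms/bit
  a = 574 − 129.261 × 3.3219 = 144.605 ms
Then RT(4) = 144.605 + 129.261 × log₂ 4 = 144.605 + 129.261 × 2 ≈ 403.127 ms.

403.1 ms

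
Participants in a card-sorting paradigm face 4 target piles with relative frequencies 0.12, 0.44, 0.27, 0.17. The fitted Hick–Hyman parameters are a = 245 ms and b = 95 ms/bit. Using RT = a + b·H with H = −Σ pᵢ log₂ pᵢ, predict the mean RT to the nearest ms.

419 ms

H = 0.12·log₂(1/0.12) + 0.44·log₂(1/0.44) + 0.27·log₂(1/0.27) + 0.17·log₂(1/0.17) = 1.8328 bits.
RT = 245 + 95 × 1.8328 = 419.12 ms.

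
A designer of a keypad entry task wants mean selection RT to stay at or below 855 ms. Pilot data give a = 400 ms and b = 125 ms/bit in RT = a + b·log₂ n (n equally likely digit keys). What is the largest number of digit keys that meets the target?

12

Set 400 + 125·log₂ n ≤ 855 → log₂ n ≤ (855 − 400)/125 = 3.6400.
So n ≤ 2^3.6400 = 12.467; the largest integer n is 12.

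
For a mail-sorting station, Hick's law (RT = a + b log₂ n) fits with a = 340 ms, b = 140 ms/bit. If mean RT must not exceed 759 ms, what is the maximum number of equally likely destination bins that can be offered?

Set 340 + 140·log₂ n ≤ 759 → log₂ n ≤ (759 − 340)/140 = 2.9929.
So n ≤ 2^2.9929 = 7.960; the largest integer n is 7.

7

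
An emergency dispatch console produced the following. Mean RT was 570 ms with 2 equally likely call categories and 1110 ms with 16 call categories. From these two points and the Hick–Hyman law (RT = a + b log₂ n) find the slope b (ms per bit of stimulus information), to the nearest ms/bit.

180 ms/bit

Slope: b = (1110 − 570) / (log₂ 16 − log₂ 2) = 540/3.0000 = 180 ms/bit.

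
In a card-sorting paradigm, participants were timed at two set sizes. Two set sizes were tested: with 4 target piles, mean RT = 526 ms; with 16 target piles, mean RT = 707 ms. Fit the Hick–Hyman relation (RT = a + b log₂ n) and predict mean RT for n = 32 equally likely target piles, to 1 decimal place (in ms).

797.5 ms

RT is linear in log₂ n, so two points fix the line:
  b = (707 − 526) / (log₂ 16 − log₂ 4) = 181 / (4 − 2) = 90.500 ms/bit
  a = 526 − 90.500 × 2 = 345.000 ms
Then RT(32) = 345.000 + 90.500 × log₂ 32 = 345.000 + 90.500 × 5 ≈ 797.500 ms.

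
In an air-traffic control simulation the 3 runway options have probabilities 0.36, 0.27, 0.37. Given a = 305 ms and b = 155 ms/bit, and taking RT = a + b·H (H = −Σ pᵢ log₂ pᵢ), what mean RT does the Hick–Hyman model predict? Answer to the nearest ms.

549 ms

Entropy contributions −pᵢ log₂ pᵢ: 0.5306, 0.5100, 0.5307; sum H = 1.5714 bits.
RT = a + bH = 305 + 155·1.5714 = 548.56 ms.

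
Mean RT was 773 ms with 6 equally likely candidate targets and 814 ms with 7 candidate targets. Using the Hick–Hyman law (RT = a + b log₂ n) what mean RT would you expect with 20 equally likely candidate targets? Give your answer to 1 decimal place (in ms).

1093.2 ms

Solve the two-equation system in a and b:
  b = (814 − 773) / (log₂ 7 − log₂ 6) = 41 / (2.8074 − 2.5850) = 184.359 ms/bit
  a = 773 − 184.359 × 2.5850 = 296.439 ms
Then RT(20) = 296.439 + 184.359 × log₂ 20 = 296.439 + 184.359 × 4.3219 ≈ 1093.225 ms.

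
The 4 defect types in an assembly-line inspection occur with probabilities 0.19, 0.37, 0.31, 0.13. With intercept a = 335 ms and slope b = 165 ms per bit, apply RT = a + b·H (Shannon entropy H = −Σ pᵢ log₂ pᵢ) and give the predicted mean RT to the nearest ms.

647 ms

Entropy contributions −pᵢ log₂ pᵢ: 0.4552, 0.5307, 0.5238, 0.3826; sum H = 1.8924 bits.
RT = a + bH = 335 + 165·1.8924 = 647.25 ms.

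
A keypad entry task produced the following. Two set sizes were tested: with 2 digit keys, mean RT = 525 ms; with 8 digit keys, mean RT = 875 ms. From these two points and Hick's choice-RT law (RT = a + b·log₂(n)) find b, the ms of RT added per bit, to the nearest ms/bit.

175 ms/bit

Slope: b = (875 − 525) / (log₂ 8 − log₂ 2) = 350/2.0000 = 175 ms/bit.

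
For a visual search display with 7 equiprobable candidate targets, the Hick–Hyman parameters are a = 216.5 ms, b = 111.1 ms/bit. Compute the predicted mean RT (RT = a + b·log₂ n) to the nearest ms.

528 ms

log₂(7) = 2.8074 bits, so RT = 216.5 + 111.1 × 2.8074 ≈ 528.397 ms.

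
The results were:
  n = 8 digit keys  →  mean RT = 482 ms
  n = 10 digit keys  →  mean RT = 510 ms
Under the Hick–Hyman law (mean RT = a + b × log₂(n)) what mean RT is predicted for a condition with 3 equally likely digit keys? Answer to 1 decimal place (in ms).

Fit slope and intercept:
  b = (510 − 482) / (log₂ 10 − log₂ 8) = 28 / (3.3219 − 3) = 86.976 ms/bit
  a = 482 − 86.976 × 3 = 221.072 ms
Then RT(3) = 221.072 + 86.976 × log₂ 3 = 221.072 + 86.976 × 1.5850 ≈ 358.926 ms.

358.9 ms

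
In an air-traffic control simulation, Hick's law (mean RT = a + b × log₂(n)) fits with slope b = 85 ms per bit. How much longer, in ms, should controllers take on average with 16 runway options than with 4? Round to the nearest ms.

ΔRT = (a + b log₂ n₂) − (a + b log₂ n₁) = b·(log₂ n₂ − log₂ n₁).
log₂(16) − log₂(4) = log₂(16/4) = log₂(4) = 2.
ΔRT = 85 × 2.0000 = 170.000 ms.

170 ms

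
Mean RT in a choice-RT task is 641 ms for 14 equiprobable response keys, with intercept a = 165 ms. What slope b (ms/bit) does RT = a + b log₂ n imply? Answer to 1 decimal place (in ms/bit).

14 alternatives carry log₂ 14 = 3.8074 bits; the choice cost is 641 − 165 = 476 ms, so b = 476/3.8074 = 125.021 ms/bit.

125.0 ms/bit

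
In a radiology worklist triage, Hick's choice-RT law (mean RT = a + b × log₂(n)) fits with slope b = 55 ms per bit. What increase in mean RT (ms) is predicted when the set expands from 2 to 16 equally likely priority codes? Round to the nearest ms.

The intercept a cancels: ΔRT = b·(log₂ n₂ − log₂ n₁) = b·log₂(n₂/n₁).
log₂(16) − log₂(2) = log₂(16/2) = log₂(8) = 3.
ΔRT = 55 × 3.0000 = 165.000 ms.

165 ms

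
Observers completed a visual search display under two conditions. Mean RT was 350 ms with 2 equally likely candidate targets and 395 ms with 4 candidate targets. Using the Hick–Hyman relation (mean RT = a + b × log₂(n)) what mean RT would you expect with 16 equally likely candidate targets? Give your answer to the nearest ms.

RT is linear in log₂ n, so two points fix the line:
  b = (395 − 350) / (log₂ 4 − log₂ 2) = 45 / (2 − 1) = 45 ms/bit
  a = 350 − 45 × 1 = 305 ms
Then RT(16) = 305 + 45 × log₂ 16 = 305 + 45 × 4 ≈ 485.000 ms.

485 ms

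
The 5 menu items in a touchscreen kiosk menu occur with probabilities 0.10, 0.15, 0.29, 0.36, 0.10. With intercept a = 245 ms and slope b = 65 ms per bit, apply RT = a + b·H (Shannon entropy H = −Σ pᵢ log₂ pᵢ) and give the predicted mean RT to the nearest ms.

Entropy contributions −pᵢ log₂ pᵢ: 0.3322, 0.4105, 0.5179, 0.5306, 0.3322; sum H = 2.1234 bits.
RT = a + bH = 245 + 65·2.1234 = 383.02 ms.

383 ms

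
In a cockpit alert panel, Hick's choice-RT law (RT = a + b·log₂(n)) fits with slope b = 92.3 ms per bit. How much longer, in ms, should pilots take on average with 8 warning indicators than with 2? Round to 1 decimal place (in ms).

The intercept a cancels: ΔRT = b·(log₂ n₂ − log₂ n₁) = b·log₂(n₂/n₁).
log₂(8) − log₂(2) = log₂(8/2) = log₂(4) = 2.
ΔRT = 92.3 × 2.0000 = 184.600 ms.

184.6 ms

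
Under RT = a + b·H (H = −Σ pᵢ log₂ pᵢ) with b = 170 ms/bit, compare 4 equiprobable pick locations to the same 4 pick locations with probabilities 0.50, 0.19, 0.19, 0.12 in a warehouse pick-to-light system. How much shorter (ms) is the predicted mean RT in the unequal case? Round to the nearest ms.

38 ms

The RT saving is b·ΔH. Equiprobable H₀ = log₂(4) = 2.0000 bits; with the given probabilities H = 1.7775 bits.
b·(H₀ − H) = 170 × (2.0000 − 1.7775) = 37.82 ms.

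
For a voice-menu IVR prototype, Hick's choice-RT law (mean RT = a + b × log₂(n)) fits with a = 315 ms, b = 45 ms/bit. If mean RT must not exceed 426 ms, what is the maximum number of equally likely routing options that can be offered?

5

45·log₂ n ≤ 426 − 315 = 111, giving log₂ n ≤ 2.4667 and n ≤ 5.528. The largest whole number is 5.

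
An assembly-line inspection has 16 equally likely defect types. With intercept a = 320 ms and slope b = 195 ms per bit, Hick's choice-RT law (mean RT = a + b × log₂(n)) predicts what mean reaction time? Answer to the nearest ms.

1100 ms

log₂(16) = 4 bits, so RT = 320 + 195 × 4 ≈ 1100.000 ms.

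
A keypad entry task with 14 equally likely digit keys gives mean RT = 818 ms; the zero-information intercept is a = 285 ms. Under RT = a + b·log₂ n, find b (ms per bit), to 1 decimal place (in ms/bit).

14 alternatives carry log₂ 14 = 3.8074 bits; the choice cost is 818 − 285 = 533 ms, so b = 533/3.8074 = 139.992 ms/bit.

140.0 ms/bit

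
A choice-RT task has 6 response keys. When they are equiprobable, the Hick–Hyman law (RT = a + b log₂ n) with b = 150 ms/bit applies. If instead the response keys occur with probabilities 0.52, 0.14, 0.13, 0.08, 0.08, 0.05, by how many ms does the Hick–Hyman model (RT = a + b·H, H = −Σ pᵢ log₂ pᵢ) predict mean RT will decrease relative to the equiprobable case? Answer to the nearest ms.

Equiprobable entropy H₀ = log₂ 6 = 2.5850 bits.
Skewed entropy H = −Σ pᵢ log₂ pᵢ = 2.0694 bits.
ΔRT = b·(H₀ − H) = 150 × 0.5155 = 77.33 ms.

77 ms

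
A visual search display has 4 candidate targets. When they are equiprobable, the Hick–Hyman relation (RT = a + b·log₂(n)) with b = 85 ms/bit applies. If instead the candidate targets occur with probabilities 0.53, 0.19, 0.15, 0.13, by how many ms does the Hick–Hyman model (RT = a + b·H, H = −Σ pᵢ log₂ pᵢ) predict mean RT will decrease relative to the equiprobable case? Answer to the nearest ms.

The RT saving is b·ΔH. Equiprobable H₀ = log₂(4) = 2.0000 bits; with the given probabilities H = 1.7339 bits.
b·(H₀ − H) = 85 × (2.0000 − 1.7339) = 22.62 ms.

23 ms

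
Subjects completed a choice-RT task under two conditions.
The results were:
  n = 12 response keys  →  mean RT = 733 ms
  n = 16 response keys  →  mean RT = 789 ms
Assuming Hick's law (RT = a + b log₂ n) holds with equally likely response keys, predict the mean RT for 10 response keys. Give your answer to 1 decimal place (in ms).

697.5 ms

Solve the two-equation system in a and b:
  b = (789 − 733) / (log₂ 16 − log₂ 12) = 56 / (4 − 3.5850) = 134.928 ms/bit
  a = 733 − 134.928 × 3.5850 = 249.290 ms
Then RT(10) = 249.290 + 134.928 × log₂ 10 = 249.290 + 134.928 × 3.3219 ≈ 697.509 ms.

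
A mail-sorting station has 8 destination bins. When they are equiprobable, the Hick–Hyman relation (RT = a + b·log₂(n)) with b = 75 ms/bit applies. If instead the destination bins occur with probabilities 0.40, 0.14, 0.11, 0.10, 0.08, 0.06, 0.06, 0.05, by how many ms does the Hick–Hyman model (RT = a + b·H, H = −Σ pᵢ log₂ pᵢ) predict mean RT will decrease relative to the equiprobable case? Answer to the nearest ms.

The RT saving is b·ΔH. Equiprobable H₀ = log₂(8) = 3.0000 bits; with the given probabilities H = 2.6030 bits.
b·(H₀ − H) = 75 × (3.0000 − 2.6030) = 29.77 ms.

30 ms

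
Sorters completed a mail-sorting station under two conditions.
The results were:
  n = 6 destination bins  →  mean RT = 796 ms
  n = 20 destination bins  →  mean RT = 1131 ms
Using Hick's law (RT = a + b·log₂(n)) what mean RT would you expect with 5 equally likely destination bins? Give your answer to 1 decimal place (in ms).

745.3 ms

With log₂ n on the abscissa the relation is linear; from the two conditions:
  b = (1131 − 796) / (log₂ 20 − log₂ 6) = 335 / (4.3219 − 2.5850) = 192.865 ms/bit
  a = 796 − 192.865 × 2.5850 = 297.451 ms
Then RT(5) = 297.451 + 192.865 × log₂ 5 = 297.451 + 192.865 × 2.3219 ≈ 745.270 ms.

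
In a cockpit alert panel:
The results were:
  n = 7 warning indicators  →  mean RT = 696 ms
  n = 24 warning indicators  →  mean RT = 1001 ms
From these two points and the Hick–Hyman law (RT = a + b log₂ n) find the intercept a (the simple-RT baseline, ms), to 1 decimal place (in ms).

Slope: b = (1001 − 696) / (log₂ 24 − log₂ 7) = 305/1.7776 = 171.579 ms/bit.
a = RT₁ − b·log₂ n₁ = 696 − 171.579 × 2.8074 = 214.317 ms.

214.3 ms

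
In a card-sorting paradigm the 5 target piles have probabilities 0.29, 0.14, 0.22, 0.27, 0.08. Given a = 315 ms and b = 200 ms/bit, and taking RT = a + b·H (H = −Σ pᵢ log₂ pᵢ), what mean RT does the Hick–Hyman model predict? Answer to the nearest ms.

Entropy contributions −pᵢ log₂ pᵢ: 0.5179, 0.3971, 0.4806, 0.5100, 0.2915; sum H = 2.1971 bits.
RT = a + bH = 315 + 200·2.1971 = 754.42 ms.

754 ms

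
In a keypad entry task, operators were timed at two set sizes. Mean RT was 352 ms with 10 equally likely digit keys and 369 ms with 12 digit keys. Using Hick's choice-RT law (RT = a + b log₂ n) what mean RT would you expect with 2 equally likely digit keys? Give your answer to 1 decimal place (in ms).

201.9 ms

Fit slope and intercept:
  b = (369 − 352) / (log₂ 12 − log₂ 10) = 17 / (3.5850 − 3.3219) = 64.630 ms/bit
  a = 352 − 64.630 × 3.3219 = 137.303 ms
Then RT(2) = 137.303 + 64.630 × log₂ 2 = 137.303 + 64.630 × 1 ≈ 201.933 ms.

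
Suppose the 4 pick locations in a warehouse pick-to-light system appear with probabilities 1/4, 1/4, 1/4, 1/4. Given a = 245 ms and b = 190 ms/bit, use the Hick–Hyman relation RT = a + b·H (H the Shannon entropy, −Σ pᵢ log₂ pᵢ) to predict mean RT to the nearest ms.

625 ms

H = −Σ pᵢ log₂ pᵢ = 0.25·2 + 0.25·2 + 0.25·2 + 0.25·2 = 2.000 bits.
RT = 245 + 190 × 2.000 = 625.00 ms.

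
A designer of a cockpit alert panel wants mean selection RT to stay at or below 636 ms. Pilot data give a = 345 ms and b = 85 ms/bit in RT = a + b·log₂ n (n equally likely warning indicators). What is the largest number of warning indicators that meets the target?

Information budget: (636 − 345)/85 = 3.4235 bits, so n ≤ 2^3.4235 = 10.730 → at most 10.

10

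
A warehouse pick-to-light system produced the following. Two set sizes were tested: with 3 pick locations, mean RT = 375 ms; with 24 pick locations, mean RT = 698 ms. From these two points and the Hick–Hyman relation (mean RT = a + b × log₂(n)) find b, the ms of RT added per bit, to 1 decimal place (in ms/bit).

Slope: b = (698 − 375) / (log₂ 24 − log₂ 3) = 323/3.0000 = 107.667 ms/bit.

107.7 ms/bit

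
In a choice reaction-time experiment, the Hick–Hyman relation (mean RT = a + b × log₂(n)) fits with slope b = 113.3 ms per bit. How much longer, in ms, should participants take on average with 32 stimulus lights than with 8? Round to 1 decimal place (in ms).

226.6 ms

Only the slope matters, since a is common to both: ΔRT = b·log₂(n₂/n₁).
log₂(32) − log₂(8) = log₂(32/8) = log₂(4) = 2.
ΔRT = 113.3 × 2.0000 = 226.600 ms.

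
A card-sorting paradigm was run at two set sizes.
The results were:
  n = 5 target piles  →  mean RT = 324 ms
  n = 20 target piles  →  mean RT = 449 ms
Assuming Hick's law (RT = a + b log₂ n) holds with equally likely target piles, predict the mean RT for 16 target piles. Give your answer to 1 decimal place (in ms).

428.9 ms

RT is linear in log₂ n, so two points fix the line:
  b = (449 − 324) / (log₂ 20 − log₂ 5) = 125 / (4.3219 − 2.3219) = 62.500 ms/bit
  a = 324 − 62.500 × 2.3219 = 178.879 ms
Then RT(16) = 178.879 + 62.500 × log₂ 16 = 178.879 + 62.500 × 4 ≈ 428.879 ms.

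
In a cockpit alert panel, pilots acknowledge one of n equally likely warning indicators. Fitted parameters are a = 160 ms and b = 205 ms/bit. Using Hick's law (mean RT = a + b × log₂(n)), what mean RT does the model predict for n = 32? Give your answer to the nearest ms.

1185 ms

log₂(32) = 5 bits, so RT = 160 + 205 × 5 ≈ 1185.000 ms.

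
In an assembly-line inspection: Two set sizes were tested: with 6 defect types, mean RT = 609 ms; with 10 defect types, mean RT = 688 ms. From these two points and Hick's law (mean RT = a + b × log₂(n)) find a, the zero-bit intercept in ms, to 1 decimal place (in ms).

331.9 ms

The slope on a log₂ axis is (688 − 609) / (3.3219 − 2.5850) = 107.196 ms/bit.
Intercept: a = 609 − 107.196·log₂(6) = 331.902 ms.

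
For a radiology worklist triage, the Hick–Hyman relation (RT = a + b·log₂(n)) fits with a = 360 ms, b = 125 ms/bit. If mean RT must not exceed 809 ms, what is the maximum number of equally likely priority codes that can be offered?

125·log₂ n ≤ 809 − 360 = 449, giving log₂ n ≤ 3.5920 and n ≤ 12.059. The largest whole number is 12.

12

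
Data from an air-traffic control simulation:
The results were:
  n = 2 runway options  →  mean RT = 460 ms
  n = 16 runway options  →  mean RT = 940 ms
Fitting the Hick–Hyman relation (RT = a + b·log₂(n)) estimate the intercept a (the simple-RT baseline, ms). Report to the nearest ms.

b = (RT₂ − RT₁)/(log₂ n₂ − log₂ n₁) = (940 − 460)/(4 − 1) = 160 ms/bit.
Intercept: a = 460 − 160·log₂(2) = 300.000 ms.

300 ms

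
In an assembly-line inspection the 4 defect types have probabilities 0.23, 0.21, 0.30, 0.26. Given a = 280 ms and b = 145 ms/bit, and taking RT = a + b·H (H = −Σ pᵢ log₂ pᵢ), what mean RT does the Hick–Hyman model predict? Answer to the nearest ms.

Entropy contributions −pᵢ log₂ pᵢ: 0.4877, 0.4728, 0.5211, 0.5053; sum H = 1.9869 bits.
RT = a + bH = 280 + 145·1.9869 = 568.10 ms.

568 ms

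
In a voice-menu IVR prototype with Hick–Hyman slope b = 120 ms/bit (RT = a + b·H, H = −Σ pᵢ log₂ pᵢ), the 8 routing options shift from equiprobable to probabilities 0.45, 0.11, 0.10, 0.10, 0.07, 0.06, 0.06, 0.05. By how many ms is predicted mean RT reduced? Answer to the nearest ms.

59 ms

Equiprobable entropy H₀ = log₂ 8 = 3.0000 bits.
Skewed entropy H = −Σ pᵢ log₂ pᵢ = 2.5048 bits.
ΔRT = b·(H₀ − H) = 120 × 0.4952 = 59.42 ms.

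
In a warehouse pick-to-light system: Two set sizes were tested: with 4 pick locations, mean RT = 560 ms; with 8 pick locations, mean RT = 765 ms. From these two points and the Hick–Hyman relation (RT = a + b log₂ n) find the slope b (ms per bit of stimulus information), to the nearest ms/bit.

Slope: b = (765 − 560) / (log₂ 8 − log₂ 4) = 205/1.0000 = 205 ms/bit.

205 ms/bit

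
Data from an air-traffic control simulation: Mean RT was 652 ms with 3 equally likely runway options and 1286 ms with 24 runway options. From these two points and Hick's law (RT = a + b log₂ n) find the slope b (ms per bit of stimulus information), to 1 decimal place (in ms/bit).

211.3 ms/bit

Slope: b = (1286 − 652) / (log₂ 24 − log₂ 3) = 634/3.0000 = 211.333 ms/bit.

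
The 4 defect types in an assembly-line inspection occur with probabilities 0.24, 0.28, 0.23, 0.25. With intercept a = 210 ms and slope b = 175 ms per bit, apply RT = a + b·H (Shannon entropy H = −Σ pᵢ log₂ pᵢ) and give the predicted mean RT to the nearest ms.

Entropy contributions −pᵢ log₂ pᵢ: 0.4941, 0.5142, 0.4877, 0.5000; sum H = 1.9960 bits.
RT = a + bH = 210 + 175·1.9960 = 559.30 ms.

559 ms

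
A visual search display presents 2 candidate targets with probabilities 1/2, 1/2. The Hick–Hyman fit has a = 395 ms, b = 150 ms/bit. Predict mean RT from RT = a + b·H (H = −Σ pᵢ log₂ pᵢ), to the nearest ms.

Each term −pᵢ log₂ pᵢ: 0.5·1 + 0.5·1; summed, H = 1.000 bits.
Mean RT = a + bH = 395 + 150·1.000 = 545.00 ms.

545 ms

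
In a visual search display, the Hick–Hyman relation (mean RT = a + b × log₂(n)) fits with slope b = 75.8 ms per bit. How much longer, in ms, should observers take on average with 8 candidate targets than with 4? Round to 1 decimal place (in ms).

75.8 ms

Only the slope matters, since a is common to both: ΔRT = b·log₂(n₂/n₁).
log₂(8) − log₂(4) = log₂(8/4) = log₂(2) = 1.
ΔRT = 75.8 × 1.0000 = 75.800 ms.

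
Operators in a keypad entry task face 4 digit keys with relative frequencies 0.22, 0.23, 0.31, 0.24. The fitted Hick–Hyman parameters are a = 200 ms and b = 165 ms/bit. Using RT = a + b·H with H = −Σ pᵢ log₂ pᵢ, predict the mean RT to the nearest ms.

528 ms

H = 0.22·log₂(1/0.22) + 0.23·log₂(1/0.23) + 0.31·log₂(1/0.31) + 0.24·log₂(1/0.24) = 1.9862 bits.
RT = 200 + 165 × 1.9862 = 527.72 ms.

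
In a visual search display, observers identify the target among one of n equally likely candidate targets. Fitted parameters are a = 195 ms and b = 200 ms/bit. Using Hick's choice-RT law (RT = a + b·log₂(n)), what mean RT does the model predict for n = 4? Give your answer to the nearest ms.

log₂(4) = 2 bits, so RT = 195 + 200 × 2 ≈ 595.000 ms.

595 ms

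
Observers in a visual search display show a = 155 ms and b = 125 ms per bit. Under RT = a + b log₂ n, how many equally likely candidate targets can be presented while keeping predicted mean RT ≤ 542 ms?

125·log₂ n ≤ 542 − 155 = 387, giving log₂ n ≤ 3.0960 and n ≤ 8.550. The largest whole number is 8.

8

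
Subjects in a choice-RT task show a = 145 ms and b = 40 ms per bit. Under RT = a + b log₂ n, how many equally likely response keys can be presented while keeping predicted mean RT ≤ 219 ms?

40·log₂ n ≤ 219 − 145 = 74, giving log₂ n ≤ 1.8500 and n ≤ 3.605. The largest whole number is 3.

3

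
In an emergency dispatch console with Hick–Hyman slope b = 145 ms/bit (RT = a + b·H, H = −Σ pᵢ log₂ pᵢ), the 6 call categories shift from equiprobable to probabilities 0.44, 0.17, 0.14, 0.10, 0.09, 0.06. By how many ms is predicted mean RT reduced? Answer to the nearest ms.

50 ms

The RT saving is b·ΔH. Equiprobable H₀ = log₂(6) = 2.5850 bits; with the given probabilities H = 2.2412 bits.
b·(H₀ − H) = 145 × (2.5850 − 2.2412) = 49.84 ms.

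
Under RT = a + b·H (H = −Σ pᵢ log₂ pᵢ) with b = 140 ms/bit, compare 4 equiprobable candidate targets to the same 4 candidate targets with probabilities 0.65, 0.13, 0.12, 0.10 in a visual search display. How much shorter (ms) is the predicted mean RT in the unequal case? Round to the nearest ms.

The RT saving is b·ΔH. Equiprobable H₀ = log₂(4) = 2.0000 bits; with the given probabilities H = 1.4859 bits.
b·(H₀ − H) = 140 × (2.0000 − 1.4859) = 71.98 ms.

72 ms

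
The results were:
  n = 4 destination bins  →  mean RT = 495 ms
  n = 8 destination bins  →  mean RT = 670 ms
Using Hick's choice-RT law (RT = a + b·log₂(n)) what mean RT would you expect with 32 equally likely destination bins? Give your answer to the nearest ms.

With log₂ n on the abscissa the relation is linear; from the two conditions:
  b = (670 − 495) / (log₂ 8 − log₂ 4) = 175 / (3 − 2) = 175 ms/bit
  a = 495 − 175 × 2 = 145 ms
Then RT(32) = 145 + 175 × log₂ 32 = 145 + 175 × 5 ≈ 1020.000 ms.

1020 ms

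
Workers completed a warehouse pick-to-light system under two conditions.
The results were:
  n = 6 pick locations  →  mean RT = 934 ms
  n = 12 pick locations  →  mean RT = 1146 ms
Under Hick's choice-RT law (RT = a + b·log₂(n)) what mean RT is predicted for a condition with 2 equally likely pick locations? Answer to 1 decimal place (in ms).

Solve the two-equation system in a and b:
  b = (1146 − 934) / (log₂ 12 − log₂ 6) = 212 / (3.5850 − 2.5850) = 212.000 ms/bit
  a = 934 − 212.000 × 2.5850 = 385.988 ms
Then RT(2) = 385.988 + 212.000 × log₂ 2 = 385.988 + 212.000 × 1 ≈ 597.988 ms.

598.0 ms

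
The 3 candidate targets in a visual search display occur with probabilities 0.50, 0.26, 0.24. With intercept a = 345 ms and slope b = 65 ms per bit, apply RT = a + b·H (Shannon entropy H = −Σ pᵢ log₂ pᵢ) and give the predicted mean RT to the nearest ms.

Entropy contributions −pᵢ log₂ pᵢ: 0.5000, 0.5053, 0.4941; sum H = 1.4994 bits.
RT = a + bH = 345 + 65·1.4994 = 442.46 ms.

442 ms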